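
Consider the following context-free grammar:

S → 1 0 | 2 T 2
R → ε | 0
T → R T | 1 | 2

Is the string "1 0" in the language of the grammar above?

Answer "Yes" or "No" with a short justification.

Yes - a valid derivation exists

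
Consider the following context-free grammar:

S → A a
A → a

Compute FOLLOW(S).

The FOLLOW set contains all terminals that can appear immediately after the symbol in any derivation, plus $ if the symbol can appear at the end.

We compute FOLLOW(S) using the standard algorithm.
FOLLOW(S) starts with {$}.
FIRST(A) = {a}
FIRST(S) = {a}
FOLLOW(A) = {a}
FOLLOW(S) = {$}
Therefore, FOLLOW(S) = {$}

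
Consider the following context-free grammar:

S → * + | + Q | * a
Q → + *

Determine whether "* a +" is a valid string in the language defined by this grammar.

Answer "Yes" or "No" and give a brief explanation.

No - no valid derivation exists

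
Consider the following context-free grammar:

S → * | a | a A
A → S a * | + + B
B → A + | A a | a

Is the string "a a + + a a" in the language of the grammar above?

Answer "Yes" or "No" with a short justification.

No - no valid derivation exists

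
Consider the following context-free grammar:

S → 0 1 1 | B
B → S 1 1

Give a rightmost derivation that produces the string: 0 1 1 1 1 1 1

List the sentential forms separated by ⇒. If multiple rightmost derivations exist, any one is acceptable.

S ⇒ B ⇒ S 1 1 ⇒ B 1 1 ⇒ S 1 1 1 1 ⇒ 0 1 1 1 1 1 1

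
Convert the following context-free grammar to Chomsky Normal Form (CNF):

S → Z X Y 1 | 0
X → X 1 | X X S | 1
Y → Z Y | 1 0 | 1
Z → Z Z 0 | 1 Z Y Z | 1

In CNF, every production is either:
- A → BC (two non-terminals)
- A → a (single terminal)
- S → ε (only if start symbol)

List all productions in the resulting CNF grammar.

T1 → 1; S → 0; X → 1; T0 → 0; Y → 1; Z → 1; S → Z X0; X0 → X X1; X1 → Y T1; X → X T1; X → X X2; X2 → X S; Y → Z Y; Y → T1 T0; Z → Z X3; X3 → Z T0; Z → T1 X4; X4 → Z X5; X5 → Y Z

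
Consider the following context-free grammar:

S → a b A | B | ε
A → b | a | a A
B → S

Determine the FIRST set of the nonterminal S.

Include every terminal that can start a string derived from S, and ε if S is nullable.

We compute FIRST(S) using the standard algorithm.
FIRST(A) = {a, b}
FIRST(B) = {a, ε}
FIRST(S) = {a, ε}
Therefore, FIRST(S) = {a, ε}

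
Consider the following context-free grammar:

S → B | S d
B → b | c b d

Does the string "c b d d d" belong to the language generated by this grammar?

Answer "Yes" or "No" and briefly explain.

Yes - a valid derivation exists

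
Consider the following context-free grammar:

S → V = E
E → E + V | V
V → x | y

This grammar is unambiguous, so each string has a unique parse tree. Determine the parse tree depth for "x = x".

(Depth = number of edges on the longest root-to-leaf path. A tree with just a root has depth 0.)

3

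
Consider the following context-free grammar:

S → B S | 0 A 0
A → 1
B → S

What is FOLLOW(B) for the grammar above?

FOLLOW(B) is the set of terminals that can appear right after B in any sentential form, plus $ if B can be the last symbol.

We compute FOLLOW(B) using the standard algorithm.
FOLLOW(S) starts with {$}.
FIRST(A) = {1}
FIRST(B) = {0}
FIRST(S) = {0}
FOLLOW(A) = {0}
FOLLOW(B) = {0}
FOLLOW(S) = {$, 0}
Therefore, FOLLOW(B) = {0}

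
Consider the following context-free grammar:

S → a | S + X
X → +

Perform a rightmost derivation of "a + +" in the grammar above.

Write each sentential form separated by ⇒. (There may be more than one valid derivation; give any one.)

S ⇒ S + X ⇒ S + + ⇒ a + +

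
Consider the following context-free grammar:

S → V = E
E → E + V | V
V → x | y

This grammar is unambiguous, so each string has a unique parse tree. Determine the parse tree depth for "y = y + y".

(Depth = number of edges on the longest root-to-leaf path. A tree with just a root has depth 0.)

4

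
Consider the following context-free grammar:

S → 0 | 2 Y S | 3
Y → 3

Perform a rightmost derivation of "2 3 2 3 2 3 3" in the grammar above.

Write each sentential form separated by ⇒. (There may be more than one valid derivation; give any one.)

S ⇒ 2 Y S ⇒ 2 Y 2 Y S ⇒ 2 Y 2 Y 2 Y S ⇒ 2 Y 2 Y 2 Y 3 ⇒ 2 Y 2 Y 2 3 3 ⇒ 2 Y 2 3 2 3 3 ⇒ 2 3 2 3 2 3 3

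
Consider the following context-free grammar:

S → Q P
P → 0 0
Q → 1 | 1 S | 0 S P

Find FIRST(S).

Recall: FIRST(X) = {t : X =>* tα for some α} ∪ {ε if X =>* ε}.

We compute FIRST(S) using the standard algorithm.
FIRST(P) = {0}
FIRST(Q) = {0, 1}
FIRST(S) = {0, 1}
Therefore, FIRST(S) = {0, 1}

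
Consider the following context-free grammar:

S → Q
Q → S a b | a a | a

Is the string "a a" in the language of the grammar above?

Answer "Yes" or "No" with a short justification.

Yes - a valid derivation exists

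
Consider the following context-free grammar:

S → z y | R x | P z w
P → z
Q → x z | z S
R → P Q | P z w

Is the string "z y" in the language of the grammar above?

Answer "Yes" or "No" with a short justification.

Yes - a valid derivation exists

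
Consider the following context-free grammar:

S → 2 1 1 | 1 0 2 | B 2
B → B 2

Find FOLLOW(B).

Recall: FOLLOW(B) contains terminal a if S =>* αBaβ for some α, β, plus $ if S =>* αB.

We compute FOLLOW(B) using the standard algorithm.
FOLLOW(S) starts with {$}.
FIRST(B) = {}
FIRST(S) = {1, 2}
FOLLOW(B) = {2}
FOLLOW(S) = {$}
Therefore, FOLLOW(B) = {2}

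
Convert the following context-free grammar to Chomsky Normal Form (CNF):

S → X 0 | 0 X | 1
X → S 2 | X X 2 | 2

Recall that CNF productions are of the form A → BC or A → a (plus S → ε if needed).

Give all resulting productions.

T0 → 0; S → 1; T2 → 2; X → 2; S → X T0; S → T0 X; X → S T2; X → X X0; X0 → X T2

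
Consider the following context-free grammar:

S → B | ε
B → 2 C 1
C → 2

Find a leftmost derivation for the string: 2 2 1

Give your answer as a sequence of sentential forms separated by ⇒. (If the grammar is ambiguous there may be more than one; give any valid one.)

S ⇒ B ⇒ 2 C 1 ⇒ 2 2 1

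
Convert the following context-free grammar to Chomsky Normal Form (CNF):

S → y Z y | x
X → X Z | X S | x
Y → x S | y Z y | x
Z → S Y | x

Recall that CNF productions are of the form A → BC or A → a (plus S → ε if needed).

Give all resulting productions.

TY → y; S → x; X → x; TX → x; Y → x; Z → x; S → TY X0; X0 → Z TY; X → X Z; X → X S; Y → TX S; Y → TY X1; X1 → Z TY; Z → S Y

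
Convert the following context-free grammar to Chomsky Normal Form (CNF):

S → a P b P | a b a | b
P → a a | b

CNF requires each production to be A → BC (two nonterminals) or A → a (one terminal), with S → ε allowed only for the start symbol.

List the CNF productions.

TA → a; TB → b; S → b; P → b; S → TA X0; X0 → P X1; X1 → TB P; S → TA X2; X2 → TB TA; P → TA TA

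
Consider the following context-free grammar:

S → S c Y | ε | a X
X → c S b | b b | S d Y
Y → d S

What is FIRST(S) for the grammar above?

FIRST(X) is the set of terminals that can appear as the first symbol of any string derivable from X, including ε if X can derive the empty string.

We compute FIRST(S) using the standard algorithm.
FIRST(S) = {a, c, ε}
FIRST(X) = {a, b, c, d}
FIRST(Y) = {d}
Therefore, FIRST(S) = {a, c, ε}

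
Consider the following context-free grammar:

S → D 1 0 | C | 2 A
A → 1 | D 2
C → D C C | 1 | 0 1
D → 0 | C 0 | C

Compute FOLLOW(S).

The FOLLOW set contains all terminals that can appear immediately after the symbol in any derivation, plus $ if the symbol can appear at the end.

We compute FOLLOW(S) using the standard algorithm.
FOLLOW(S) starts with {$}.
FIRST(A) = {0, 1}
FIRST(C) = {0, 1}
FIRST(D) = {0, 1}
FIRST(S) = {0, 1, 2}
FOLLOW(A) = {$}
FOLLOW(C) = {$, 0, 1, 2}
FOLLOW(D) = {0, 1, 2}
FOLLOW(S) = {$}
Therefore, FOLLOW(S) = {$}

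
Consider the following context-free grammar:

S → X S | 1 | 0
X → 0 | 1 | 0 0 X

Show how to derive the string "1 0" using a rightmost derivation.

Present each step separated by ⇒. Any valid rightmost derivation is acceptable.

S ⇒ X S ⇒ X 0 ⇒ 1 0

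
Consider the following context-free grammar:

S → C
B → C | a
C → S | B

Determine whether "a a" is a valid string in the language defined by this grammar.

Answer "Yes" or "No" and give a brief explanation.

No - no valid derivation exists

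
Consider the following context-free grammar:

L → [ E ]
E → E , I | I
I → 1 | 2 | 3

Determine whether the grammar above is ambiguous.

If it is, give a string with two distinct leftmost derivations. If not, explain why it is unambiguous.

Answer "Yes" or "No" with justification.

No - the grammar is unambiguous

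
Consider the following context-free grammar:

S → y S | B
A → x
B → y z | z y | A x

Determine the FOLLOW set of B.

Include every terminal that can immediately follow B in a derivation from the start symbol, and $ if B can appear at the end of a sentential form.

We compute FOLLOW(B) using the standard algorithm.
FOLLOW(S) starts with {$}.
FIRST(A) = {x}
FIRST(B) = {x, y, z}
FIRST(S) = {x, y, z}
FOLLOW(A) = {x}
FOLLOW(B) = {$}
FOLLOW(S) = {$}
Therefore, FOLLOW(B) = {$}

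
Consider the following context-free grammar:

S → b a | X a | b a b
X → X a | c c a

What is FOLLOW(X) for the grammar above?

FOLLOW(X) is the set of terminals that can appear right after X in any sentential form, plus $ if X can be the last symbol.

We compute FOLLOW(X) using the standard algorithm.
FOLLOW(S) starts with {$}.
FIRST(S) = {b, c}
FIRST(X) = {c}
FOLLOW(S) = {$}
FOLLOW(X) = {a}
Therefore, FOLLOW(X) = {a}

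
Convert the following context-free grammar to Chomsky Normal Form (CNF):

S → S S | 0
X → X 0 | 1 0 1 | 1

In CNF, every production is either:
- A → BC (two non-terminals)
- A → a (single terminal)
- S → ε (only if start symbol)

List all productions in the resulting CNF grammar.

S → 0; T0 → 0; T1 → 1; X → 1; S → S S; X → X T0; X → T1 X0; X0 → T0 T1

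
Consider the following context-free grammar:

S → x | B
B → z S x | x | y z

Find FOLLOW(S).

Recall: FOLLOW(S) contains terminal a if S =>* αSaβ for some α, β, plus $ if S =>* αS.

We compute FOLLOW(S) using the standard algorithm.
FOLLOW(S) starts with {$}.
FIRST(B) = {x, y, z}
FIRST(S) = {x, y, z}
FOLLOW(B) = {$, x}
FOLLOW(S) = {$, x}
Therefore, FOLLOW(S) = {$, x}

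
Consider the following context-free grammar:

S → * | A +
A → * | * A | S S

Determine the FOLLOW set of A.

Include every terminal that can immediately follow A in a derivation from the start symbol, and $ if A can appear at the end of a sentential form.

We compute FOLLOW(A) using the standard algorithm.
FOLLOW(S) starts with {$}.
FIRST(A) = {*}
FIRST(S) = {*}
FOLLOW(A) = {+}
FOLLOW(S) = {$, *, +}
Therefore, FOLLOW(A) = {+}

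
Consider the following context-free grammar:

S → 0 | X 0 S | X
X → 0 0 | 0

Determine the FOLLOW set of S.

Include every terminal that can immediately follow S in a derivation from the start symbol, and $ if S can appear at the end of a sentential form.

We compute FOLLOW(S) using the standard algorithm.
FOLLOW(S) starts with {$}.
FIRST(S) = {0}
FIRST(X) = {0}
FOLLOW(S) = {$}
FOLLOW(X) = {$, 0}
Therefore, FOLLOW(S) = {$}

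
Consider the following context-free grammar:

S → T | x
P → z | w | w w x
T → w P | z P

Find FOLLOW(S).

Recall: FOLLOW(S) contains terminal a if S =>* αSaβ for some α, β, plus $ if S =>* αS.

We compute FOLLOW(S) using the standard algorithm.
FOLLOW(S) starts with {$}.
FIRST(P) = {w, z}
FIRST(S) = {w, x, z}
FIRST(T) = {w, z}
FOLLOW(P) = {$}
FOLLOW(S) = {$}
FOLLOW(T) = {$}
Therefore, FOLLOW(S) = {$}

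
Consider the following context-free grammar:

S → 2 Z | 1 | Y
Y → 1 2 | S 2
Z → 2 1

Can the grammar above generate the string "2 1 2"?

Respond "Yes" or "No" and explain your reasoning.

No - no valid derivation exists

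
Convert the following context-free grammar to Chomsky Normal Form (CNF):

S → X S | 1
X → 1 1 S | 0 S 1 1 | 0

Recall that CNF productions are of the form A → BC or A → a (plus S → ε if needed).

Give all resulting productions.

S → 1; T1 → 1; T0 → 0; X → 0; S → X S; X → T1 X0; X0 → T1 S; X → T0 X1; X1 → S X2; X2 → T1 T1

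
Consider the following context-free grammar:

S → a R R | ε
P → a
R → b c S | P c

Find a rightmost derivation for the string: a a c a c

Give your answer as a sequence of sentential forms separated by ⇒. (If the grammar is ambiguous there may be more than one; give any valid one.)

S ⇒ a R R ⇒ a R P c ⇒ a R a c ⇒ a P c a c ⇒ a a c a c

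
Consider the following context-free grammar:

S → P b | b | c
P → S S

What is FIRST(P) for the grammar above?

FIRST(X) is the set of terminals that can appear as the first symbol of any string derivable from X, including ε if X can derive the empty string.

We compute FIRST(P) using the standard algorithm.
FIRST(P) = {b, c}
FIRST(S) = {b, c}
Therefore, FIRST(P) = {b, c}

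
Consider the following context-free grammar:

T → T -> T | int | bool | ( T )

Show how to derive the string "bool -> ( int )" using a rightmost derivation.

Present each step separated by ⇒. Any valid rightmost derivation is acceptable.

T ⇒ T -> T ⇒ T -> ( T ) ⇒ T -> ( int ) ⇒ bool -> ( int )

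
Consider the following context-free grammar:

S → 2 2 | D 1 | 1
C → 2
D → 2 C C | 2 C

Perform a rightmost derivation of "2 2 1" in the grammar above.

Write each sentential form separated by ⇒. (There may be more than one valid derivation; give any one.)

S ⇒ D 1 ⇒ 2 C 1 ⇒ 2 2 1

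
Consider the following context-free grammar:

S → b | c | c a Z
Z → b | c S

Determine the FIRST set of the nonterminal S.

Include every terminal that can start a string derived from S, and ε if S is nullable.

We compute FIRST(S) using the standard algorithm.
FIRST(S) = {b, c}
FIRST(Z) = {b, c}
Therefore, FIRST(S) = {b, c}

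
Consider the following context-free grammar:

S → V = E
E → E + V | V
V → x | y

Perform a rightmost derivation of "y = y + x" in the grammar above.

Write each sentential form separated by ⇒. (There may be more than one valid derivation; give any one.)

S ⇒ V = E ⇒ V = E + V ⇒ V = E + x ⇒ V = V + x ⇒ V = y + x ⇒ y = y + x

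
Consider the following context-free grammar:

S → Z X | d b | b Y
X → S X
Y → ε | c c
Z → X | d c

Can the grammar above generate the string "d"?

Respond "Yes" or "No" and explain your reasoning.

No - no valid derivation exists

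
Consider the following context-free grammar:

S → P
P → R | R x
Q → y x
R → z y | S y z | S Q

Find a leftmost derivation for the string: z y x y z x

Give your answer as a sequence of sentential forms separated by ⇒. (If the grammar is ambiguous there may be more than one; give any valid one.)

S ⇒ P ⇒ R x ⇒ S y z x ⇒ P y z x ⇒ R x y z x ⇒ z y x y z x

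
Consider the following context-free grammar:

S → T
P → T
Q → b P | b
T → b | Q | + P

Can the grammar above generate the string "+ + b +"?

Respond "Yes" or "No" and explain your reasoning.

No - no valid derivation exists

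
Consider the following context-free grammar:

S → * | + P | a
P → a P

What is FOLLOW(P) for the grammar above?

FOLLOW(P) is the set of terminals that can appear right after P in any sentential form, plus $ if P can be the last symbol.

We compute FOLLOW(P) using the standard algorithm.
FOLLOW(S) starts with {$}.
FIRST(P) = {a}
FIRST(S) = {*, +, a}
FOLLOW(P) = {$}
FOLLOW(S) = {$}
Therefore, FOLLOW(P) = {$}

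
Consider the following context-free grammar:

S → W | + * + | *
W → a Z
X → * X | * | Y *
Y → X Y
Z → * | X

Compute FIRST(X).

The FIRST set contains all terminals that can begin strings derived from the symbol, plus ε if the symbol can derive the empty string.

We compute FIRST(X) using the standard algorithm.
FIRST(S) = {*, +, a}
FIRST(W) = {a}
FIRST(X) = {*}
FIRST(Y) = {*}
FIRST(Z) = {*}
Therefore, FIRST(X) = {*}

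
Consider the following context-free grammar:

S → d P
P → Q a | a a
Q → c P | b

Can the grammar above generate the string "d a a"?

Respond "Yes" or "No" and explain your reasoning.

Yes - a valid derivation exists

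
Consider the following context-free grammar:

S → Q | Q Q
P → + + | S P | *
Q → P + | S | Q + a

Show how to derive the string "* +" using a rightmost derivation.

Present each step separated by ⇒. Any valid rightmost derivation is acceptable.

S ⇒ Q ⇒ P + ⇒ * +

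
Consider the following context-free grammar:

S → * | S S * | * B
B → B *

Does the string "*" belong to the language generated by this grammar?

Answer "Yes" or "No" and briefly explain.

Yes - a valid derivation exists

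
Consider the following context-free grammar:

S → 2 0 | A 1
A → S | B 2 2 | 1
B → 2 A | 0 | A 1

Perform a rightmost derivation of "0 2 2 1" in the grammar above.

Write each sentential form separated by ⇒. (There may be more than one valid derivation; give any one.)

S ⇒ A 1 ⇒ B 2 2 1 ⇒ 0 2 2 1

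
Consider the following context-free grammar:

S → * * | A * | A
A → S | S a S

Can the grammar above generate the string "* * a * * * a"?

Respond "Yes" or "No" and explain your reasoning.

No - no valid derivation exists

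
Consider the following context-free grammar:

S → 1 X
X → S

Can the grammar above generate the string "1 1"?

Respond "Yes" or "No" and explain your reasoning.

No - no valid derivation exists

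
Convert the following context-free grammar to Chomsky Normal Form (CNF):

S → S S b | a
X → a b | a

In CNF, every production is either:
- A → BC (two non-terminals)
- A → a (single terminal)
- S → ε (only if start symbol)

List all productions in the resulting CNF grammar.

TB → b; S → a; TA → a; X → a; S → S X0; X0 → S TB; X → TA TB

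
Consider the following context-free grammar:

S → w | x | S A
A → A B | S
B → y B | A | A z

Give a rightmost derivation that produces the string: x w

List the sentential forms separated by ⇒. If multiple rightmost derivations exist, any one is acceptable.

S ⇒ S A ⇒ S S ⇒ S w ⇒ x w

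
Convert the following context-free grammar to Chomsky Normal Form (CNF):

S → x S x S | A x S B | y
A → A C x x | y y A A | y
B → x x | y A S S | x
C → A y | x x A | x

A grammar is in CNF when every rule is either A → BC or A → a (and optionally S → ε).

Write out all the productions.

TX → x; S → y; TY → y; A → y; B → x; C → x; S → TX X0; X0 → S X1; X1 → TX S; S → A X2; X2 → TX X3; X3 → S B; A → A X4; X4 → C X5; X5 → TX TX; A → TY X6; X6 → TY X7; X7 → A A; B → TX TX; B → TY X8; X8 → A X9; X9 → S S; C → A TY; C → TX X10; X10 → TX A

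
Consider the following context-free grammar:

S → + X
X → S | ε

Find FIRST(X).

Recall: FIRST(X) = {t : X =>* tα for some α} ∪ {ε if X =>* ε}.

We compute FIRST(X) using the standard algorithm.
FIRST(S) = {+}
FIRST(X) = {+, ε}
Therefore, FIRST(X) = {+, ε}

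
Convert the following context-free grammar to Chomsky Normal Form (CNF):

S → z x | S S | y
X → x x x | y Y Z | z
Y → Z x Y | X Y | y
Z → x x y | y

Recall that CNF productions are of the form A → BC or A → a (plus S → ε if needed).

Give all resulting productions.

TZ → z; TX → x; S → y; TY → y; X → z; Y → y; Z → y; S → TZ TX; S → S S; X → TX X0; X0 → TX TX; X → TY X1; X1 → Y Z; Y → Z X2; X2 → TX Y; Y → X Y; Z → TX X3; X3 → TX TY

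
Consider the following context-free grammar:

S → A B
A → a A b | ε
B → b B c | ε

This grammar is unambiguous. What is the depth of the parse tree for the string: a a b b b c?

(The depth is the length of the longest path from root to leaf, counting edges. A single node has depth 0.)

4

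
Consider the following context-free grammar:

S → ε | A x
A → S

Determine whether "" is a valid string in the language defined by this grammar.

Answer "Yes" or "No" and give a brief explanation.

Yes - a valid derivation exists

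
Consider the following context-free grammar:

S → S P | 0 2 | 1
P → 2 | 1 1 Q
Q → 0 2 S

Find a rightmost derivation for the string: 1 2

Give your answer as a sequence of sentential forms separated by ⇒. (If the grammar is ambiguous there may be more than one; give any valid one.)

S ⇒ S P ⇒ S 2 ⇒ 1 2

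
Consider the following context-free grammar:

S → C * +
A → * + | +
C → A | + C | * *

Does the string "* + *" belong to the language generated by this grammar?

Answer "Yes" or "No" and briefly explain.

No - no valid derivation exists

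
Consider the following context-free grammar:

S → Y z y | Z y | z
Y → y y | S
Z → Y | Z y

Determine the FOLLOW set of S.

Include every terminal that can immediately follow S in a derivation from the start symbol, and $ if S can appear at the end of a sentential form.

We compute FOLLOW(S) using the standard algorithm.
FOLLOW(S) starts with {$}.
FIRST(S) = {y, z}
FIRST(Y) = {y, z}
FIRST(Z) = {y, z}
FOLLOW(S) = {$, y, z}
FOLLOW(Y) = {y, z}
FOLLOW(Z) = {y}
Therefore, FOLLOW(S) = {$, y, z}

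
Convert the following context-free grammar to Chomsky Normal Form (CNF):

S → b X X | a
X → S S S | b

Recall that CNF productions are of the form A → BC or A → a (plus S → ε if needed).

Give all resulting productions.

TB → b; S → a; X → b; S → TB X0; X0 → X X; X → S X1; X1 → S S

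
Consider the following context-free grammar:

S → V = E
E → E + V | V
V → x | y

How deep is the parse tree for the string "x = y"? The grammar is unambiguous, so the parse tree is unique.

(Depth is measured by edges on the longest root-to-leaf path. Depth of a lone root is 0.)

3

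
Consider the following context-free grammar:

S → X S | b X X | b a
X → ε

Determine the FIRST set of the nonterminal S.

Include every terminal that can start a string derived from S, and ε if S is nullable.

We compute FIRST(S) using the standard algorithm.
FIRST(S) = {b}
FIRST(X) = {ε}
Therefore, FIRST(S) = {b}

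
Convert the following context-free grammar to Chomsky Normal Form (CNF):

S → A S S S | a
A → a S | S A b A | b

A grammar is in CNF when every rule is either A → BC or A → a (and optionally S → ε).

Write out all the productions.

S → a; TA → a; TB → b; A → b; S → A X0; X0 → S X1; X1 → S S; A → TA S; A → S X2; X2 → A X3; X3 → TB A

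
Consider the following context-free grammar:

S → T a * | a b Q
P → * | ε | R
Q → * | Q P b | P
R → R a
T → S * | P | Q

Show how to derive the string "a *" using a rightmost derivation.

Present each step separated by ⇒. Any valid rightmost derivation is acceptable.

S ⇒ T a * ⇒ P a * ⇒ a *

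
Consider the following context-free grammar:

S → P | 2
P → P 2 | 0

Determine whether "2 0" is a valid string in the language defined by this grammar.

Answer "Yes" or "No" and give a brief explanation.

No - no valid derivation exists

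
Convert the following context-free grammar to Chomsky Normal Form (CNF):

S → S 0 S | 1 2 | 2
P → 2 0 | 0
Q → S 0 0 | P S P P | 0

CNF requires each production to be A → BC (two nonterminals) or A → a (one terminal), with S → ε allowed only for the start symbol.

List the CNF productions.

T0 → 0; T1 → 1; T2 → 2; S → 2; P → 0; Q → 0; S → S X0; X0 → T0 S; S → T1 T2; P → T2 T0; Q → S X1; X1 → T0 T0; Q → P X2; X2 → S X3; X3 → P P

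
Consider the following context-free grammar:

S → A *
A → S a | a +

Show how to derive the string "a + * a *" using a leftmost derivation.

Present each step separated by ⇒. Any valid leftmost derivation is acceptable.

S ⇒ A * ⇒ S a * ⇒ A * a * ⇒ a + * a *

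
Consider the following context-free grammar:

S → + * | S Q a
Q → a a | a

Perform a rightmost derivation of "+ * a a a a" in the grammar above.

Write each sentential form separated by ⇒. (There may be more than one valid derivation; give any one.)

S ⇒ S Q a ⇒ S a a ⇒ S Q a a a ⇒ S a a a a ⇒ + * a a a a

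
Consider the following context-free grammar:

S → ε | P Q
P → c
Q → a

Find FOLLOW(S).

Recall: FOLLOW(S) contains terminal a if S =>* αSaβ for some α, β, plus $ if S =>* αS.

We compute FOLLOW(S) using the standard algorithm.
FOLLOW(S) starts with {$}.
FIRST(P) = {c}
FIRST(Q) = {a}
FIRST(S) = {c, ε}
FOLLOW(P) = {a}
FOLLOW(Q) = {$}
FOLLOW(S) = {$}
Therefore, FOLLOW(S) = {$}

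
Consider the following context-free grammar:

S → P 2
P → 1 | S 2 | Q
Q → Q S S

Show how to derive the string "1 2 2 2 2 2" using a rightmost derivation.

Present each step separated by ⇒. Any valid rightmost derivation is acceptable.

S ⇒ P 2 ⇒ S 2 2 ⇒ P 2 2 2 ⇒ S 2 2 2 2 ⇒ P 2 2 2 2 2 ⇒ 1 2 2 2 2 2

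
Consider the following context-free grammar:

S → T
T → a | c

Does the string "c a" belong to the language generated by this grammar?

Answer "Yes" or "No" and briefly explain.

No - no valid derivation exists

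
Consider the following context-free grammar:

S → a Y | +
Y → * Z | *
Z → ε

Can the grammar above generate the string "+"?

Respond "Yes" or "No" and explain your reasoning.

Yes - a valid derivation exists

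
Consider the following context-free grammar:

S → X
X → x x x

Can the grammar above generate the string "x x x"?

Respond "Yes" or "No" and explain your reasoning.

Yes - a valid derivation exists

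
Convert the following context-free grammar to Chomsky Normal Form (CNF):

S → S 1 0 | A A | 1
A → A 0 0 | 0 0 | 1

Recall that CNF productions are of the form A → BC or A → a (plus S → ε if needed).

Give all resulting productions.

T1 → 1; T0 → 0; S → 1; A → 1; S → S X0; X0 → T1 T0; S → A A; A → A X1; X1 → T0 T0; A → T0 T0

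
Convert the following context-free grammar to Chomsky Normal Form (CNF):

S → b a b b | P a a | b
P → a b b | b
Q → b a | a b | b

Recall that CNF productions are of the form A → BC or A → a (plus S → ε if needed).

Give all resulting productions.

TB → b; TA → a; S → b; P → b; Q → b; S → TB X0; X0 → TA X1; X1 → TB TB; S → P X2; X2 → TA TA; P → TA X3; X3 → TB TB; Q → TB TA; Q → TA TB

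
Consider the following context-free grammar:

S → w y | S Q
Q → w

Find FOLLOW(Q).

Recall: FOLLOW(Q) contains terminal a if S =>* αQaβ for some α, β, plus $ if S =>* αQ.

We compute FOLLOW(Q) using the standard algorithm.
FOLLOW(S) starts with {$}.
FIRST(Q) = {w}
FIRST(S) = {w}
FOLLOW(Q) = {$, w}
FOLLOW(S) = {$, w}
Therefore, FOLLOW(Q) = {$, w}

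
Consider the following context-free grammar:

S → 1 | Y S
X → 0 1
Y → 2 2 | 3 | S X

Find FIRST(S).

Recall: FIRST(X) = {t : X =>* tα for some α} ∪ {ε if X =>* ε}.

We compute FIRST(S) using the standard algorithm.
FIRST(S) = {1, 2, 3}
FIRST(X) = {0}
FIRST(Y) = {1, 2, 3}
Therefore, FIRST(S) = {1, 2, 3}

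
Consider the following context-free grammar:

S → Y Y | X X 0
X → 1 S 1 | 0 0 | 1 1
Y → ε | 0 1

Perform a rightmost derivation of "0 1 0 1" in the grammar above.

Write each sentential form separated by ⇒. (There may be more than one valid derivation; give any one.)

S ⇒ Y Y ⇒ Y 0 1 ⇒ 0 1 0 1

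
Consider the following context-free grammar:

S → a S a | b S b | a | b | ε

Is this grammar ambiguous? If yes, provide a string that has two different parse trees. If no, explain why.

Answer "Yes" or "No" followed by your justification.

No - the grammar is unambiguous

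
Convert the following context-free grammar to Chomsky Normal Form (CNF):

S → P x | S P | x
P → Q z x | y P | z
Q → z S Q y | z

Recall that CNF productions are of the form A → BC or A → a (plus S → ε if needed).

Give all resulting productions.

TX → x; S → x; TZ → z; TY → y; P → z; Q → z; S → P TX; S → S P; P → Q X0; X0 → TZ TX; P → TY P; Q → TZ X1; X1 → S X2; X2 → Q TY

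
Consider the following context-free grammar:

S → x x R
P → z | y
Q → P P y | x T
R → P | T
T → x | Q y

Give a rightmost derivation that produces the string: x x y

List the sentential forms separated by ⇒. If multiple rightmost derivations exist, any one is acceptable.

S ⇒ x x R ⇒ x x P ⇒ x x y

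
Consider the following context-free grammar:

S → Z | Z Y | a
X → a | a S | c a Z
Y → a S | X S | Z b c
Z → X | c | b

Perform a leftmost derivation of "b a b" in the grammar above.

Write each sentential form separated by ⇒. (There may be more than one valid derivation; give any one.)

S ⇒ Z Y ⇒ b Y ⇒ b a S ⇒ b a Z ⇒ b a b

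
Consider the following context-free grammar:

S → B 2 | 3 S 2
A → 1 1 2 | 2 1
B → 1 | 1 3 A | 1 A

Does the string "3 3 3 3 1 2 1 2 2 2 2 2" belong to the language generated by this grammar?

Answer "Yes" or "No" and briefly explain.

Yes - a valid derivation exists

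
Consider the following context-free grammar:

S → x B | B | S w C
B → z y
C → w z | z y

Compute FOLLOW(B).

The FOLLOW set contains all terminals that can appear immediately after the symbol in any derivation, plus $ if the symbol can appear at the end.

We compute FOLLOW(B) using the standard algorithm.
FOLLOW(S) starts with {$}.
FIRST(B) = {z}
FIRST(C) = {w, z}
FIRST(S) = {x, z}
FOLLOW(B) = {$, w}
FOLLOW(C) = {$, w}
FOLLOW(S) = {$, w}
Therefore, FOLLOW(B) = {$, w}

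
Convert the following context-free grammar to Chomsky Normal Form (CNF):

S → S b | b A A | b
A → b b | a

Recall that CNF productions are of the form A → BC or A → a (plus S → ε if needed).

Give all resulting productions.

TB → b; S → b; A → a; S → S TB; S → TB X0; X0 → A A; A → TB TB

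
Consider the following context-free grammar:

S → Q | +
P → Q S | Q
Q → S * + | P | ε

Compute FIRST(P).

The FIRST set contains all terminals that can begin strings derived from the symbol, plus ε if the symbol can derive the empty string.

We compute FIRST(P) using the standard algorithm.
FIRST(P) = {*, +, ε}
FIRST(Q) = {*, +, ε}
FIRST(S) = {*, +, ε}
Therefore, FIRST(P) = {*, +, ε}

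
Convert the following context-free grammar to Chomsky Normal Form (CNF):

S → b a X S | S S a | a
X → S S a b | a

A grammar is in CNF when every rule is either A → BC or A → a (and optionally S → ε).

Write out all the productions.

TB → b; TA → a; S → a; X → a; S → TB X0; X0 → TA X1; X1 → X S; S → S X2; X2 → S TA; X → S X3; X3 → S X4; X4 → TA TB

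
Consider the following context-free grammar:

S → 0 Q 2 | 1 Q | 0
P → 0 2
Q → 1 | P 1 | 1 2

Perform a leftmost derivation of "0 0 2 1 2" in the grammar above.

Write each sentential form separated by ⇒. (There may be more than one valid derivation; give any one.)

S ⇒ 0 Q 2 ⇒ 0 P 1 2 ⇒ 0 0 2 1 2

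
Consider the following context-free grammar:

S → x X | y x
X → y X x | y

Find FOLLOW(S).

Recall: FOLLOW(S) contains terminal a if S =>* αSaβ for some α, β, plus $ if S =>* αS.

We compute FOLLOW(S) using the standard algorithm.
FOLLOW(S) starts with {$}.
FIRST(S) = {x, y}
FIRST(X) = {y}
FOLLOW(S) = {$}
FOLLOW(X) = {$, x}
Therefore, FOLLOW(S) = {$}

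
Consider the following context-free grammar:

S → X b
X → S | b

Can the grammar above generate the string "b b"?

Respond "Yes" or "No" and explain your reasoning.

Yes - a valid derivation exists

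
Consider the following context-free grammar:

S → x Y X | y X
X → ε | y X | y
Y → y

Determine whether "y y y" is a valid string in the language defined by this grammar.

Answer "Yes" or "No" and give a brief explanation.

Yes - a valid derivation exists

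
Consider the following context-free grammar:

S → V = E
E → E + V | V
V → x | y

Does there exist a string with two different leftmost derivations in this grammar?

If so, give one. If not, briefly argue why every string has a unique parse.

No - every string in the language has a unique leftmost derivation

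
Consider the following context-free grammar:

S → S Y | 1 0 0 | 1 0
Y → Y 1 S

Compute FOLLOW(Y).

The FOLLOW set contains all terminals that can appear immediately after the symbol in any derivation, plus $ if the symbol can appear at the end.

We compute FOLLOW(Y) using the standard algorithm.
FOLLOW(S) starts with {$}.
FIRST(S) = {1}
FIRST(Y) = {}
FOLLOW(S) = {$, 1}
FOLLOW(Y) = {$, 1}
Therefore, FOLLOW(Y) = {$, 1}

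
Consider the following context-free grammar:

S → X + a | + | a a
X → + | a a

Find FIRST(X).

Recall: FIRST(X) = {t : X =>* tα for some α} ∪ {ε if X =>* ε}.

We compute FIRST(X) using the standard algorithm.
FIRST(S) = {+, a}
FIRST(X) = {+, a}
Therefore, FIRST(X) = {+, a}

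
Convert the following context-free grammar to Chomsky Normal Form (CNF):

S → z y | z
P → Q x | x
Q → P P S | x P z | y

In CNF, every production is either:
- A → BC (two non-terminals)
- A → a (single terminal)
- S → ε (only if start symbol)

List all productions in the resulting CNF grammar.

TZ → z; TY → y; S → z; TX → x; P → x; Q → y; S → TZ TY; P → Q TX; Q → P X0; X0 → P S; Q → TX X1; X1 → P TZ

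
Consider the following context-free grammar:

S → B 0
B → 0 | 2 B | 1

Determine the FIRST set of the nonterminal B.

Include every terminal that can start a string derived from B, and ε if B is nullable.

We compute FIRST(B) using the standard algorithm.
FIRST(B) = {0, 1, 2}
FIRST(S) = {0, 1, 2}
Therefore, FIRST(B) = {0, 1, 2}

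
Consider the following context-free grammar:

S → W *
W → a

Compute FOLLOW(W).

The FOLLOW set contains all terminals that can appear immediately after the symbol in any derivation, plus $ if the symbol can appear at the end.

We compute FOLLOW(W) using the standard algorithm.
FOLLOW(S) starts with {$}.
FIRST(S) = {a}
FIRST(W) = {a}
FOLLOW(S) = {$}
FOLLOW(W) = {*}
Therefore, FOLLOW(W) = {*}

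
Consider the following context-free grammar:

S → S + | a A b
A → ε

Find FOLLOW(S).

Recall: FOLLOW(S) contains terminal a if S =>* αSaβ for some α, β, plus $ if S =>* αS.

We compute FOLLOW(S) using the standard algorithm.
FOLLOW(S) starts with {$}.
FIRST(A) = {ε}
FIRST(S) = {a}
FOLLOW(A) = {b}
FOLLOW(S) = {$, +}
Therefore, FOLLOW(S) = {$, +}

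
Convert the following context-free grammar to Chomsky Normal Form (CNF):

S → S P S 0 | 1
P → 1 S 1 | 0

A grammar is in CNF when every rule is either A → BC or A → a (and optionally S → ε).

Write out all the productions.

T0 → 0; S → 1; T1 → 1; P → 0; S → S X0; X0 → P X1; X1 → S T0; P → T1 X2; X2 → S T1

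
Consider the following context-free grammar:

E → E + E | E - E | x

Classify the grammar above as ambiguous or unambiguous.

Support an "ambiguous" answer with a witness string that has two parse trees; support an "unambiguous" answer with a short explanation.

Ambiguous - the string 'x - x - x + x - x' has two distinct parse trees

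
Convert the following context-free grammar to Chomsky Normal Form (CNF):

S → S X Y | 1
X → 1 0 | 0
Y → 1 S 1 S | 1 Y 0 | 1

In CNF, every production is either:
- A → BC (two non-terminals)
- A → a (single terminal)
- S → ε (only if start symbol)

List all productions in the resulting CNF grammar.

S → 1; T1 → 1; T0 → 0; X → 0; Y → 1; S → S X0; X0 → X Y; X → T1 T0; Y → T1 X1; X1 → S X2; X2 → T1 S; Y → T1 X3; X3 → Y T0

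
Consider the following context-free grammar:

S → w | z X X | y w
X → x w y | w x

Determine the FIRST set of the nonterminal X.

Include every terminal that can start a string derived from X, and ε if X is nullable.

We compute FIRST(X) using the standard algorithm.
FIRST(S) = {w, y, z}
FIRST(X) = {w, x}
Therefore, FIRST(X) = {w, x}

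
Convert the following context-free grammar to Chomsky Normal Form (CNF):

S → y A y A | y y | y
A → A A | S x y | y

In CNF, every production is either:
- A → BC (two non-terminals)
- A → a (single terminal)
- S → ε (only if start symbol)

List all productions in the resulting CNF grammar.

TY → y; S → y; TX → x; A → y; S → TY X0; X0 → A X1; X1 → TY A; S → TY TY; A → A A; A → S X2; X2 → TX TY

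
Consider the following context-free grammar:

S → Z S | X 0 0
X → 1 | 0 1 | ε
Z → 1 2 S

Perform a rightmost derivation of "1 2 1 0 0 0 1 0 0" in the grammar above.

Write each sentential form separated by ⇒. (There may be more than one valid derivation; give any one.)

S ⇒ Z S ⇒ Z X 0 0 ⇒ Z 0 1 0 0 ⇒ 1 2 S 0 1 0 0 ⇒ 1 2 X 0 0 0 1 0 0 ⇒ 1 2 1 0 0 0 1 0 0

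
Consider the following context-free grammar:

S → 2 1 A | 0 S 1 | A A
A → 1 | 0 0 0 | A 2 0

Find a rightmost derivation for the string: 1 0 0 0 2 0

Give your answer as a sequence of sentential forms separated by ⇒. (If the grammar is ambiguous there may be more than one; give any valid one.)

S ⇒ A A ⇒ A A 2 0 ⇒ A 0 0 0 2 0 ⇒ 1 0 0 0 2 0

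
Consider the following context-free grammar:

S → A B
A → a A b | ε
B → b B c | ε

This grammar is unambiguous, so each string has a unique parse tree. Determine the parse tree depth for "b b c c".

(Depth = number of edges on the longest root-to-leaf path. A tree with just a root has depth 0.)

4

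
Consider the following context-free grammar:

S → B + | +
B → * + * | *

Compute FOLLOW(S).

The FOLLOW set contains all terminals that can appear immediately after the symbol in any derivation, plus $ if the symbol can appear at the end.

We compute FOLLOW(S) using the standard algorithm.
FOLLOW(S) starts with {$}.
FIRST(B) = {*}
FIRST(S) = {*, +}
FOLLOW(B) = {+}
FOLLOW(S) = {$}
Therefore, FOLLOW(S) = {$}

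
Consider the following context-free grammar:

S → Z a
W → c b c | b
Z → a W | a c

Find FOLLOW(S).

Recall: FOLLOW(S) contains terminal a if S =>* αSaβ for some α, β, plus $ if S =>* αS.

We compute FOLLOW(S) using the standard algorithm.
FOLLOW(S) starts with {$}.
FIRST(S) = {a}
FIRST(W) = {b, c}
FIRST(Z) = {a}
FOLLOW(S) = {$}
FOLLOW(W) = {a}
FOLLOW(Z) = {a}
Therefore, FOLLOW(S) = {$}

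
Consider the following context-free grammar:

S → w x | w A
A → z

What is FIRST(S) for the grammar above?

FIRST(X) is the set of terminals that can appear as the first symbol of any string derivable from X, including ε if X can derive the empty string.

We compute FIRST(S) using the standard algorithm.
FIRST(A) = {z}
FIRST(S) = {w}
Therefore, FIRST(S) = {w}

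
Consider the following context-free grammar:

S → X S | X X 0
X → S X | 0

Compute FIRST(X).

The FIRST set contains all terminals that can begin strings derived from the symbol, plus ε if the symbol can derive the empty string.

We compute FIRST(X) using the standard algorithm.
FIRST(S) = {0}
FIRST(X) = {0}
Therefore, FIRST(X) = {0}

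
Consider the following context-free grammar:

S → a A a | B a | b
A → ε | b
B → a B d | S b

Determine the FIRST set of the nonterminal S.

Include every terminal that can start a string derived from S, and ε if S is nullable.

We compute FIRST(S) using the standard algorithm.
FIRST(A) = {b, ε}
FIRST(B) = {a, b}
FIRST(S) = {a, b}
Therefore, FIRST(S) = {a, b}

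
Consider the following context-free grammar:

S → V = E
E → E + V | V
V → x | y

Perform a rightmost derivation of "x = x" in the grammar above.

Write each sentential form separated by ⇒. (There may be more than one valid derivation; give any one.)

S ⇒ V = E ⇒ V = V ⇒ V = x ⇒ x = x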